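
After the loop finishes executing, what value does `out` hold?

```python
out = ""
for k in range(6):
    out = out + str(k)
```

Let's trace through this code step by step.

Initialize: out = ''
Entering loop: for k in range(6):
After iteration 1: k = 0, out = '0'
After iteration 2: k = 1, out = '01'
After iteration 3: k = 2, out = '012'
After iteration 4: k = 3, out = '0123'
After iteration 5: k = 4, out = '01234'
After iteration 6: k = 5, out = '012345'
Loop ends.

Final answer: '012345'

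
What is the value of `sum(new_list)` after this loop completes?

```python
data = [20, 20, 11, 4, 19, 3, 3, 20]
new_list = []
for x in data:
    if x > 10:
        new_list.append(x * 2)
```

Let's trace through this code step by step.

Initialize: data = [20, 20, 11, 4, 19, 3, 3, 20]
Initialize: new_list = []
Entering loop: for x in data:
After iteration 1: x = 20, new_list = [40]
After iteration 2: x = 20, new_list = [40, 40]
After iteration 3: x = 11, new_list = [40, 40, 22]
After iteration 4: x = 4, new_list = [40, 40, 22]
After iteration 5: x = 19, new_list = [40, 40, 22, 38]
After iteration 6: x = 3, new_list = [40, 40, 22, 38]
After iteration 7: x = 3, new_list = [40, 40, 22, 38]
After iteration 8: x = 20, new_list = [40, 40, 22, 38, 40]
Loop ends.
sum(new_list) = 180

Final answer: 180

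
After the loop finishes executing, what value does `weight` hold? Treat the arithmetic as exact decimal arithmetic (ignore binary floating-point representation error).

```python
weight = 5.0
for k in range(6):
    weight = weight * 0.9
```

Let's trace through this code step by step.

Initialize: weight = 5.0
Entering loop: for k in range(6):
After iteration 1: k = 0, weight = 4.5
After iteration 2: k = 1, weight = 4.05
After iteration 3: k = 2, weight = 3.645
After iteration 4: k = 3, weight = 3.2805
After iteration 5: k = 4, weight = 2.95245
After iteration 6: k = 5, weight = 2.657205
Loop ends.

Final answer: 2.657205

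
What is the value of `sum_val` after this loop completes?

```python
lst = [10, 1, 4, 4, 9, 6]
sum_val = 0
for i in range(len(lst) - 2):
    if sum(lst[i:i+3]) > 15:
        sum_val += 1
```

Let's trace through this code step by step.

Initialize: lst = [10, 1, 4, 4, 9, 6]
Initialize: sum_val = 0
Entering loop: for i in range(len(lst) - 2):
After iteration 1: i = 0, sum_val = 0
After iteration 2: i = 1, sum_val = 0
After iteration 3: i = 2, sum_val = 1
After iteration 4: i = 3, sum_val = 2
Loop ends.

Final answer: 2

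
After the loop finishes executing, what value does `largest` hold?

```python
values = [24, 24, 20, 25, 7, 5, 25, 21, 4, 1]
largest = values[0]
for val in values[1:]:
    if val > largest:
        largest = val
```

Let's trace through this code step by step.

Initialize: values = [24, 24, 20, 25, 7, 5, 25, 21, 4, 1]
Initialize: largest = 24
Entering loop: for val in values[1:]:
After iteration 1: val = 24, largest = 24
After iteration 2: val = 20, largest = 24
After iteration 3: val = 25, largest = 25
After iteration 4: val = 7, largest = 25
After iteration 5: val = 5, largest = 25
After iteration 6: val = 25, largest = 25
After iteration 7: val = 21, largest = 25
After iteration 8: val = 4, largest = 25
After iteration 9: val = 1, largest = 25
Loop ends.

Final answer: 25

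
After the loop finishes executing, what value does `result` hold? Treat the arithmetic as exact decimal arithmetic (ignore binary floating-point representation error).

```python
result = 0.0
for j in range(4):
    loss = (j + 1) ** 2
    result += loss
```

Let's trace through this code step by step.

Initialize: result = 0.0
Entering loop: for j in range(4):
After iteration 1: j = 0, result = 1.0, loss = 1
After iteration 2: j = 1, result = 5.0, loss = 4
After iteration 3: j = 2, result = 14.0, loss = 9
After iteration 4: j = 3, result = 30.0, loss = 16
Loop ends.

Final answer: 30.0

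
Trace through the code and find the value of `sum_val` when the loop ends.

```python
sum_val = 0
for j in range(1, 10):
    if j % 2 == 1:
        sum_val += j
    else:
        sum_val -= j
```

Let's trace through this code step by step.

Initialize: sum_val = 0
Entering loop: for j in range(1, 10):
After iteration 1: j = 1, sum_val = 1
After iteration 2: j = 2, sum_val = -1
After iteration 3: j = 3, sum_val = 2
After iteration 4: j = 4, sum_val = -2
After iteration 5: j = 5, sum_val = 3
After iteration 6: j = 6, sum_val = -3
After iteration 7: j = 7, sum_val = 4
After iteration 8: j = 8, sum_val = -4
After iteration 9: j = 9, sum_val = 5
Loop ends.

Final answer: 5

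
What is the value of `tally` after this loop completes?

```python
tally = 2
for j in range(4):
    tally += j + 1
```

Let's trace through this code step by step.

Initialize: tally = 2
Entering loop: for j in range(4):
After iteration 1: j = 0, tally = 3
After iteration 2: j = 1, tally = 5
After iteration 3: j = 2, tally = 8
After iteration 4: j = 3, tally = 12
Loop ends.

Final answer: 12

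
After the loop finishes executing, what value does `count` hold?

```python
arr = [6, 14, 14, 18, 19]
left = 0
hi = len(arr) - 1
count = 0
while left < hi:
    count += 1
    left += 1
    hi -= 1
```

Let's trace through this code step by step.

Initialize: arr = [6, 14, 14, 18, 19]
Initialize: left = 0
Initialize: hi = 4
Initialize: count = 0
Entering loop: while left < hi:
After iteration 1: left = 1, hi = 3, count = 1
After iteration 2: left = 2, hi = 2, count = 2
Loop ends.

Final answer: 2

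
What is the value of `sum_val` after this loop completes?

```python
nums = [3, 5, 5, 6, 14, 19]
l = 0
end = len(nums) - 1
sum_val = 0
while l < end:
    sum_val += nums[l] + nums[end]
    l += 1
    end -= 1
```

Let's trace through this code step by step.

Initialize: nums = [3, 5, 5, 6, 14, 19]
Initialize: l = 0
Initialize: end = 5
Initialize: sum_val = 0
Entering loop: while l < end:
After iteration 1: l = 1, end = 4, sum_val = 22
After iteration 2: l = 2, end = 3, sum_val = 41
After iteration 3: l = 3, end = 2, sum_val = 52
Loop ends.

Final answer: 52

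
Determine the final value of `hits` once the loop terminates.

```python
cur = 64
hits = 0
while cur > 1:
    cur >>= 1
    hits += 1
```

Let's trace through this code step by step.

Initialize: cur = 64
Initialize: hits = 0
Entering loop: while cur > 1:
After iteration 1: cur = 32, hits = 1
After iteration 2: cur = 16, hits = 2
After iteration 3: cur = 8, hits = 3
After iteration 4: cur = 4, hits = 4
After iteration 5: cur = 2, hits = 5
After iteration 6: cur = 1, hits = 6
Loop ends.

Final answer: 6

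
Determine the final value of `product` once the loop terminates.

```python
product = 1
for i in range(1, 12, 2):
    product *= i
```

Let's trace through this code step by step.

Initialize: product = 1
Entering loop: for i in range(1, 12, 2):
After iteration 1: i = 1, product = 1
After iteration 2: i = 3, product = 3
After iteration 3: i = 5, product = 15
After iteration 4: i = 7, product = 105
After iteration 5: i = 9, product = 945
After iteration 6: i = 11, product = 10395
Loop ends.

Final answer: 10395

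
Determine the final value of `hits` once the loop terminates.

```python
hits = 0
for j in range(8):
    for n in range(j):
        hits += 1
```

Let's trace through this code step by step.

Initialize: hits = 0
Entering loop: for j in range(8):
After iteration 1: j = 0, hits = 0
After iteration 2: j = 1, hits = 1, n = 0
After iteration 3: j = 2, hits = 3, n = 1
After iteration 4: j = 3, hits = 6, n = 2
After iteration 5: j = 4, hits = 10, n = 3
After iteration 6: j = 5, hits = 15, n = 4
After iteration 7: j = 6, hits = 21, n = 5
After iteration 8: j = 7, hits = 28, n = 6
Loop ends.

Final answer: 28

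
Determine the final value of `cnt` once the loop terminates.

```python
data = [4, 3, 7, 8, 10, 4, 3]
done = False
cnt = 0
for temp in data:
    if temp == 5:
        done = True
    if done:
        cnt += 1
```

Let's trace through this code step by step.

Initialize: data = [4, 3, 7, 8, 10, 4, 3]
Initialize: done = False
Initialize: cnt = 0
Entering loop: for temp in data:
After iteration 1: temp = 4, cnt = 0
After iteration 2: temp = 3, cnt = 0
After iteration 3: temp = 7, cnt = 0
After iteration 4: temp = 8, cnt = 0
After iteration 5: temp = 10, cnt = 0
After iteration 6: temp = 4, cnt = 0
After iteration 7: temp = 3, cnt = 0
Loop ends.

Final answer: 0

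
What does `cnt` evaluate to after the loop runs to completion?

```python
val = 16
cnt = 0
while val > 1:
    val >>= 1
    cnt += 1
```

Let's trace through this code step by step.

Initialize: val = 16
Initialize: cnt = 0
Entering loop: while val > 1:
After iteration 1: val = 8, cnt = 1
After iteration 2: val = 4, cnt = 2
After iteration 3: val = 2, cnt = 3
After iteration 4: val = 1, cnt = 4
Loop ends.

Final answer: 4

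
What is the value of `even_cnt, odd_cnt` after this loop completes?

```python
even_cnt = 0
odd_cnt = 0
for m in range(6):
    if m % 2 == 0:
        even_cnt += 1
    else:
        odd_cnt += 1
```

Let's trace through this code step by step.

Initialize: even_cnt = 0
Initialize: odd_cnt = 0
Entering loop: for m in range(6):
After iteration 1: m = 0, even_cnt = 1, odd_cnt = 0
After iteration 2: m = 1, even_cnt = 1, odd_cnt = 1
After iteration 3: m = 2, even_cnt = 2, odd_cnt = 1
After iteration 4: m = 3, even_cnt = 2, odd_cnt = 2
After iteration 5: m = 4, even_cnt = 3, odd_cnt = 2
After iteration 6: m = 5, even_cnt = 3, odd_cnt = 3
Loop ends.

Final answer: 3, 3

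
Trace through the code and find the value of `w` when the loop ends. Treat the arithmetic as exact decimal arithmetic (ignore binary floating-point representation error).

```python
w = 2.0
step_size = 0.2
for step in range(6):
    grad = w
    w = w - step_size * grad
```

Let's trace through this code step by step.

Initialize: w = 2.0
Initialize: step_size = 0.2
Entering loop: for step in range(6):
After iteration 1: step = 0, w = 1.6, grad = 2.0
After iteration 2: step = 1, w = 1.28, grad = 1.6
After iteration 3: step = 2, w = 1.024, grad = 1.28
After iteration 4: step = 3, w = 0.8192, grad = 1.024
After iteration 5: step = 4, w = 0.65536, grad = 0.8192
After iteration 6: step = 5, w = 0.524288, grad = 0.65536
Loop ends.

Final answer: 0.524288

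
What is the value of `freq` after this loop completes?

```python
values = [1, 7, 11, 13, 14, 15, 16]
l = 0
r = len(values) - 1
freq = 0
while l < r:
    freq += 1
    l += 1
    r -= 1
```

Let's trace through this code step by step.

Initialize: values = [1, 7, 11, 13, 14, 15, 16]
Initialize: l = 0
Initialize: r = 6
Initialize: freq = 0
Entering loop: while l < r:
After iteration 1: l = 1, r = 5, freq = 1
After iteration 2: l = 2, r = 4, freq = 2
After iteration 3: l = 3, r = 3, freq = 3
Loop ends.

Final answer: 3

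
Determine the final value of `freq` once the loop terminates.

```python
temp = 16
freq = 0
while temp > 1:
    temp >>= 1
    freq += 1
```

Let's trace through this code step by step.

Initialize: temp = 16
Initialize: freq = 0
Entering loop: while temp > 1:
After iteration 1: temp = 8, freq = 1
After iteration 2: temp = 4, freq = 2
After iteration 3: temp = 2, freq = 3
After iteration 4: temp = 1, freq = 4
Loop ends.

Final answer: 4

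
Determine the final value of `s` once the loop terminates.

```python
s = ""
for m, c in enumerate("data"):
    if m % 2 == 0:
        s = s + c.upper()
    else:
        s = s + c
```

Let's trace through this code step by step.

Initialize: s = ''
Entering loop: for m, c in enumerate("data"):
After iteration 1: m = 0, c = 'd', s = 'D'
After iteration 2: m = 1, c = 'a', s = 'Da'
After iteration 3: m = 2, c = 't', s = 'DaT'
After iteration 4: m = 3, c = 'a', s = 'DaTa'
Loop ends.

Final answer: 'DaTa'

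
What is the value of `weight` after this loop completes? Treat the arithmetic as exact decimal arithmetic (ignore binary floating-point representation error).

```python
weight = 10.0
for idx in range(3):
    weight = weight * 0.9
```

Let's trace through this code step by step.

Initialize: weight = 10.0
Entering loop: for idx in range(3):
After iteration 1: idx = 0, weight = 9.0
After iteration 2: idx = 1, weight = 8.1
After iteration 3: idx = 2, weight = 7.29
Loop ends.

Final answer: 7.29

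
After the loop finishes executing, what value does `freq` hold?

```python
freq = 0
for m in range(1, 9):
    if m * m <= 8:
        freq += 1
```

Let's trace through this code step by step.

Initialize: freq = 0
Entering loop: for m in range(1, 9):
After iteration 1: m = 1, freq = 1
After iteration 2: m = 2, freq = 2
After iteration 3: m = 3, freq = 2
After iteration 4: m = 4, freq = 2
After iteration 5: m = 5, freq = 2
After iteration 6: m = 6, freq = 2
After iteration 7: m = 7, freq = 2
After iteration 8: m = 8, freq = 2
Loop ends.

Final answer: 2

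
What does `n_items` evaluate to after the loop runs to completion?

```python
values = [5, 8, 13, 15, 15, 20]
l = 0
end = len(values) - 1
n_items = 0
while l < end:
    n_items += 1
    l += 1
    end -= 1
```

Let's trace through this code step by step.

Initialize: values = [5, 8, 13, 15, 15, 20]
Initialize: l = 0
Initialize: end = 5
Initialize: n_items = 0
Entering loop: while l < end:
After iteration 1: l = 1, end = 4, n_items = 1
After iteration 2: l = 2, end = 3, n_items = 2
After iteration 3: l = 3, end = 2, n_items = 3
Loop ends.

Final answer: 3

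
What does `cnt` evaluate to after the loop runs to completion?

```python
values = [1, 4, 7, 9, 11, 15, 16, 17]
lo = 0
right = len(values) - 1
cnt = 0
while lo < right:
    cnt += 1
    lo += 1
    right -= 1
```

Let's trace through this code step by step.

Initialize: values = [1, 4, 7, 9, 11, 15, 16, 17]
Initialize: lo = 0
Initialize: right = 7
Initialize: cnt = 0
Entering loop: while lo < right:
After iteration 1: lo = 1, right = 6, cnt = 1
After iteration 2: lo = 2, right = 5, cnt = 2
After iteration 3: lo = 3, right = 4, cnt = 3
After iteration 4: lo = 4, right = 3, cnt = 4
Loop ends.

Final answer: 4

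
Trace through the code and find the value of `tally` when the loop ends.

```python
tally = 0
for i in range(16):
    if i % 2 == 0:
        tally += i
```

Let's trace through this code step by step.

Initialize: tally = 0
Entering loop: for i in range(16):
After iteration 1: i = 0, tally = 0
After iteration 2: i = 1, tally = 0
After iteration 3: i = 2, tally = 2
After iteration 4: i = 3, tally = 2
After iteration 5: i = 4, tally = 6
After iteration 6: i = 5, tally = 6
After iteration 7: i = 6, tally = 12
After iteration 8: i = 7, tally = 12
After iteration 9: i = 8, tally = 20
After iteration 10: i = 9, tally = 20
After iteration 11: i = 10, tally = 30
After iteration 12: i = 11, tally = 30
After iteration 13: i = 12, tally = 42
After iteration 14: i = 13, tally = 42
After iteration 15: i = 14, tally = 56
After iteration 16: i = 15, tally = 56
Loop ends.

Final answer: 56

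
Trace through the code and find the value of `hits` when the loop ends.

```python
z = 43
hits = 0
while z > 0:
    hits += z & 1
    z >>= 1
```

Let's trace through this code step by step.

Initialize: z = 43
Initialize: hits = 0
Entering loop: while z > 0:
After iteration 1: z = 21, hits = 1
After iteration 2: z = 10, hits = 2
After iteration 3: z = 5, hits = 2
After iteration 4: z = 2, hits = 3
After iteration 5: z = 1, hits = 3
After iteration 6: z = 0, hits = 4
Loop ends.

Final answer: 4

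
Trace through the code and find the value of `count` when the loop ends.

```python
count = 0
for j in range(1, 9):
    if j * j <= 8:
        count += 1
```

Let's trace through this code step by step.

Initialize: count = 0
Entering loop: for j in range(1, 9):
After iteration 1: j = 1, count = 1
After iteration 2: j = 2, count = 2
After iteration 3: j = 3, count = 2
After iteration 4: j = 4, count = 2
After iteration 5: j = 5, count = 2
After iteration 6: j = 6, count = 2
After iteration 7: j = 7, count = 2
After iteration 8: j = 8, count = 2
Loop ends.

Final answer: 2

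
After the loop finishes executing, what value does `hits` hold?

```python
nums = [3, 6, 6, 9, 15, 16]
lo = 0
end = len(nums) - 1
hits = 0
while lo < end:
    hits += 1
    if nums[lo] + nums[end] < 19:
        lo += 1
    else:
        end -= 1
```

Let's trace through this code step by step.

Initialize: nums = [3, 6, 6, 9, 15, 16]
Initialize: lo = 0
Initialize: end = 5
Initialize: hits = 0
Entering loop: while lo < end:
After iteration 1: lo = 0, end = 4, hits = 1
After iteration 2: lo = 1, end = 4, hits = 2
After iteration 3: lo = 1, end = 3, hits = 3
After iteration 4: lo = 2, end = 3, hits = 4
After iteration 5: lo = 3, end = 3, hits = 5
Loop ends.

Final answer: 5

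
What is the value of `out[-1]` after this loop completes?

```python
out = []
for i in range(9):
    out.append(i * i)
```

Let's trace through this code step by step.

Initialize: out = []
Entering loop: for i in range(9):
After iteration 1: i = 0, out = [0]
After iteration 2: i = 1, out = [0, 1]
After iteration 3: i = 2, out = [0, 1, 4]
After iteration 4: i = 3, out = [0, 1, 4, 9]
After iteration 5: i = 4, out = [0, 1, 4, 9, 16]
After iteration 6: i = 5, out = [0, 1, 4, 9, 16, 25]
After iteration 7: i = 6, out = [0, 1, 4, 9, 16, 25, 36]
After iteration 8: i = 7, out = [0, 1, 4, 9, 16, 25, 36, 49]
After iteration 9: i = 8, out = [0, 1, 4, 9, 16, 25, 36, 49, 64]
Loop ends.
out[-1] = 64

Final answer: 64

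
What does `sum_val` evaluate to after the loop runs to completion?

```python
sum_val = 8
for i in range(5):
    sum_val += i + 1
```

Let's trace through this code step by step.

Initialize: sum_val = 8
Entering loop: for i in range(5):
After iteration 1: i = 0, sum_val = 9
After iteration 2: i = 1, sum_val = 11
After iteration 3: i = 2, sum_val = 14
After iteration 4: i = 3, sum_val = 18
After iteration 5: i = 4, sum_val = 23
Loop ends.

Final answer: 23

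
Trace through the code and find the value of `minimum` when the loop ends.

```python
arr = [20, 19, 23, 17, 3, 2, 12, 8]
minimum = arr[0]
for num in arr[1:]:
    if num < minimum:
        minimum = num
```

Let's trace through this code step by step.

Initialize: arr = [20, 19, 23, 17, 3, 2, 12, 8]
Initialize: minimum = 20
Entering loop: for num in arr[1:]:
After iteration 1: num = 19, minimum = 19
After iteration 2: num = 23, minimum = 19
After iteration 3: num = 17, minimum = 17
After iteration 4: num = 3, minimum = 3
After iteration 5: num = 2, minimum = 2
After iteration 6: num = 12, minimum = 2
After iteration 7: num = 8, minimum = 2
Loop ends.

Final answer: 2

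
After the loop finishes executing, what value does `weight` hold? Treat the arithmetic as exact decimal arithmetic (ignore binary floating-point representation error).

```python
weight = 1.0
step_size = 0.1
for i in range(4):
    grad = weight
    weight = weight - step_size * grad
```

Let's trace through this code step by step.

Initialize: weight = 1.0
Initialize: step_size = 0.1
Entering loop: for i in range(4):
After iteration 1: i = 0, weight = 0.9, grad = 1.0
After iteration 2: i = 1, weight = 0.81, grad = 0.9
After iteration 3: i = 2, weight = 0.729, grad = 0.81
After iteration 4: i = 3, weight = 0.6561, grad = 0.729
Loop ends.

Final answer: 0.6561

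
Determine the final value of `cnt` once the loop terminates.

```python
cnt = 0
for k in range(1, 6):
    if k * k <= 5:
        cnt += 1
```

Let's trace through this code step by step.

Initialize: cnt = 0
Entering loop: for k in range(1, 6):
After iteration 1: k = 1, cnt = 1
After iteration 2: k = 2, cnt = 2
After iteration 3: k = 3, cnt = 2
After iteration 4: k = 4, cnt = 2
After iteration 5: k = 5, cnt = 2
Loop ends.

Final answer: 2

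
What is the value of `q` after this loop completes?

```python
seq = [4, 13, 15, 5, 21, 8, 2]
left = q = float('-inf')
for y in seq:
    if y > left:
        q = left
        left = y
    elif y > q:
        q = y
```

Let's trace through this code step by step.

Initialize: seq = [4, 13, 15, 5, 21, 8, 2]
Initialize: left = -inf
Initialize: q = -inf
Entering loop: for y in seq:
After iteration 1: y = 4, left = 4, q = -inf
After iteration 2: y = 13, left = 13, q = 4
After iteration 3: y = 15, left = 15, q = 13
After iteration 4: y = 5, left = 15, q = 13
After iteration 5: y = 21, left = 21, q = 15
After iteration 6: y = 8, left = 21, q = 15
After iteration 7: y = 2, left = 21, q = 15
Loop ends.

Final answer: 15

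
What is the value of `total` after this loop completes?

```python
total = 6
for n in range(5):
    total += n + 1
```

Let's trace through this code step by step.

Initialize: total = 6
Entering loop: for n in range(5):
After iteration 1: n = 0, total = 7
After iteration 2: n = 1, total = 9
After iteration 3: n = 2, total = 12
After iteration 4: n = 3, total = 16
After iteration 5: n = 4, total = 21
Loop ends.

Final answer: 21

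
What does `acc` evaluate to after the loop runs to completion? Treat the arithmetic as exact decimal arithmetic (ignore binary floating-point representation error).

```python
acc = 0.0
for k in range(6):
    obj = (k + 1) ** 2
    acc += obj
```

Let's trace through this code step by step.

Initialize: acc = 0.0
Entering loop: for k in range(6):
After iteration 1: k = 0, acc = 1.0, obj = 1
After iteration 2: k = 1, acc = 5.0, obj = 4
After iteration 3: k = 2, acc = 14.0, obj = 9
After iteration 4: k = 3, acc = 30.0, obj = 16
After iteration 5: k = 4, acc = 55.0, obj = 25
After iteration 6: k = 5, acc = 91.0, obj = 36
Loop ends.

Final answer: 91.0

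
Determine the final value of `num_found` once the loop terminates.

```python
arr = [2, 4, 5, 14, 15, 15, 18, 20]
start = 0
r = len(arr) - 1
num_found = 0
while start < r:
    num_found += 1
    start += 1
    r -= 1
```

Let's trace through this code step by step.

Initialize: arr = [2, 4, 5, 14, 15, 15, 18, 20]
Initialize: start = 0
Initialize: r = 7
Initialize: num_found = 0
Entering loop: while start < r:
After iteration 1: start = 1, r = 6, num_found = 1
After iteration 2: start = 2, r = 5, num_found = 2
After iteration 3: start = 3, r = 4, num_found = 3
After iteration 4: start = 4, r = 3, num_found = 4
Loop ends.

Final answer: 4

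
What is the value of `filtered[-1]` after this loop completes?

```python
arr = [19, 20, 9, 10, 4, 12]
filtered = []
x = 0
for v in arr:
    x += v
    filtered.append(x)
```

Let's trace through this code step by step.

Initialize: arr = [19, 20, 9, 10, 4, 12]
Initialize: filtered = []
Initialize: x = 0
Entering loop: for v in arr:
After iteration 1: v = 19, filtered = [19], x = 19
After iteration 2: v = 20, filtered = [19, 39], x = 39
After iteration 3: v = 9, filtered = [19, 39, 48], x = 48
After iteration 4: v = 10, filtered = [19, 39, 48, 58], x = 58
After iteration 5: v = 4, filtered = [19, 39, 48, 58, 62], x = 62
After iteration 6: v = 12, filtered = [19, 39, 48, 58, 62, 74], x = 74
Loop ends.
filtered[-1] = 74

Final answer: 74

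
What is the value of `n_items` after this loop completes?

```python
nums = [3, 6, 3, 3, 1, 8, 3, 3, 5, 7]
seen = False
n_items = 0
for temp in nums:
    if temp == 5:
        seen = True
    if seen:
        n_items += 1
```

Let's trace through this code step by step.

Initialize: nums = [3, 6, 3, 3, 1, 8, 3, 3, 5, 7]
Initialize: seen = False
Initialize: n_items = 0
Entering loop: for temp in nums:
After iteration 1: temp = 3, seen = False, n_items = 0
After iteration 2: temp = 6, seen = False, n_items = 0
After iteration 3: temp = 3, seen = False, n_items = 0
After iteration 4: temp = 3, seen = False, n_items = 0
After iteration 5: temp = 1, seen = False, n_items = 0
After iteration 6: temp = 8, seen = False, n_items = 0
After iteration 7: temp = 3, seen = False, n_items = 0
After iteration 8: temp = 3, seen = False, n_items = 0
After iteration 9: temp = 5, seen = True, n_items = 1
After iteration 10: temp = 7, seen = True, n_items = 2
Loop ends.

Final answer: 2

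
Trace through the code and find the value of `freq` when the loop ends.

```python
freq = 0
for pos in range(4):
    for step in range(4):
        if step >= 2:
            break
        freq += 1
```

Let's trace through this code step by step.

Initialize: freq = 0
Entering loop: for pos in range(4):
After iteration 1: pos = 0, freq = 2
After iteration 2: pos = 1, freq = 4
After iteration 3: pos = 2, freq = 6
After iteration 4: pos = 3, freq = 8
Loop ends.

Final answer: 8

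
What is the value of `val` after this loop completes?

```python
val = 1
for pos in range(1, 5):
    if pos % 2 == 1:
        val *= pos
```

Let's trace through this code step by step.

Initialize: val = 1
Entering loop: for pos in range(1, 5):
After iteration 1: pos = 1, val = 1
After iteration 2: pos = 2, val = 1
After iteration 3: pos = 3, val = 3
After iteration 4: pos = 4, val = 3
Loop ends.

Final answer: 3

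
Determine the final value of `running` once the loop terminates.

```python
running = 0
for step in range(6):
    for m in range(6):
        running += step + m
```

Let's trace through this code step by step.

Initialize: running = 0
Entering loop: for step in range(6):
After iteration 1: step = 0, running = 15
After iteration 2: step = 1, running = 36
After iteration 3: step = 2, running = 63
After iteration 4: step = 3, running = 96
After iteration 5: step = 4, running = 135
After iteration 6: step = 5, running = 180
Loop ends.

Final answer: 180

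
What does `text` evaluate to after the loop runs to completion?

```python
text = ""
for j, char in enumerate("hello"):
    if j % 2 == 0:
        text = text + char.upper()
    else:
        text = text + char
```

Let's trace through this code step by step.

Initialize: text = ''
Entering loop: for j, char in enumerate("hello"):
After iteration 1: j = 0, char = 'h', text = 'H'
After iteration 2: j = 1, char = 'e', text = 'He'
After iteration 3: j = 2, char = 'l', text = 'HeL'
After iteration 4: j = 3, char = 'l', text = 'HeLl'
After iteration 5: j = 4, char = 'o', text = 'HeLlO'
Loop ends.

Final answer: 'HeLlO'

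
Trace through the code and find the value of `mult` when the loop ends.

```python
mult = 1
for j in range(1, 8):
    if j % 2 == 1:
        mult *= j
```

Let's trace through this code step by step.

Initialize: mult = 1
Entering loop: for j in range(1, 8):
After iteration 1: j = 1, mult = 1
After iteration 2: j = 2, mult = 1
After iteration 3: j = 3, mult = 3
After iteration 4: j = 4, mult = 3
After iteration 5: j = 5, mult = 15
After iteration 6: j = 6, mult = 15
After iteration 7: j = 7, mult = 105
Loop ends.

Final answer: 105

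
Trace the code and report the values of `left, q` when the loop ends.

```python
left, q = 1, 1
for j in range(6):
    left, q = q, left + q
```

Let's trace through this code step by step.

Initialize: left = 1
Initialize: q = 1
Entering loop: for j in range(6):
After iteration 1: j = 0, left = 1, q = 2
After iteration 2: j = 1, left = 2, q = 3
After iteration 3: j = 2, left = 3, q = 5
After iteration 4: j = 3, left = 5, q = 8
After iteration 5: j = 4, left = 8, q = 13
After iteration 6: j = 5, left = 13, q = 21
Loop ends.

Final answer: 13, 21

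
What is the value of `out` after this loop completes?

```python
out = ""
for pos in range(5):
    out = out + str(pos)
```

Let's trace through this code step by step.

Initialize: out = ''
Entering loop: for pos in range(5):
After iteration 1: pos = 0, out = '0'
After iteration 2: pos = 1, out = '01'
After iteration 3: pos = 2, out = '012'
After iteration 4: pos = 3, out = '0123'
After iteration 5: pos = 4, out = '01234'
Loop ends.

Final answer: '01234'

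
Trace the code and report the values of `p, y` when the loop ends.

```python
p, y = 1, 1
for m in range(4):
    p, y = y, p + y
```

Let's trace through this code step by step.

Initialize: p = 1
Initialize: y = 1
Entering loop: for m in range(4):
After iteration 1: m = 0, p = 1, y = 2
After iteration 2: m = 1, p = 2, y = 3
After iteration 3: m = 2, p = 3, y = 5
After iteration 4: m = 3, p = 5, y = 8
Loop ends.

Final answer: 5, 8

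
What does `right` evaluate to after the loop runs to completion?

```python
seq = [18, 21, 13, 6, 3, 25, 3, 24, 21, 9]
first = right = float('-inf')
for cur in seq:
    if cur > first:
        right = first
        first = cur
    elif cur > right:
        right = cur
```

Let's trace through this code step by step.

Initialize: seq = [18, 21, 13, 6, 3, 25, 3, 24, 21, 9]
Initialize: first = -inf
Initialize: right = -inf
Entering loop: for cur in seq:
After iteration 1: cur = 18, first = 18, right = -inf
After iteration 2: cur = 21, first = 21, right = 18
After iteration 3: cur = 13, first = 21, right = 18
After iteration 4: cur = 6, first = 21, right = 18
After iteration 5: cur = 3, first = 21, right = 18
After iteration 6: cur = 25, first = 25, right = 21
After iteration 7: cur = 3, first = 25, right = 21
After iteration 8: cur = 24, first = 25, right = 24
After iteration 9: cur = 21, first = 25, right = 24
After iteration 10: cur = 9, first = 25, right = 24
Loop ends.

Final answer: 24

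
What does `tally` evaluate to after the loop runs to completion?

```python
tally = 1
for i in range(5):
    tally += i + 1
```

Let's trace through this code step by step.

Initialize: tally = 1
Entering loop: for i in range(5):
After iteration 1: i = 0, tally = 2
After iteration 2: i = 1, tally = 4
After iteration 3: i = 2, tally = 7
After iteration 4: i = 3, tally = 11
After iteration 5: i = 4, tally = 16
Loop ends.

Final answer: 16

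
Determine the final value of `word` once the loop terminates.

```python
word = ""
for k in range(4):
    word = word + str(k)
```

Let's trace through this code step by step.

Initialize: word = ''
Entering loop: for k in range(4):
After iteration 1: k = 0, word = '0'
After iteration 2: k = 1, word = '01'
After iteration 3: k = 2, word = '012'
After iteration 4: k = 3, word = '0123'
Loop ends.

Final answer: '0123'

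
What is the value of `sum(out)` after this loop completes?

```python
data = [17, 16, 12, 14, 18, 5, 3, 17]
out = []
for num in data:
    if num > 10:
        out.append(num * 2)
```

Let's trace through this code step by step.

Initialize: data = [17, 16, 12, 14, 18, 5, 3, 17]
Initialize: out = []
Entering loop: for num in data:
After iteration 1: num = 17, out = [34]
After iteration 2: num = 16, out = [34, 32]
After iteration 3: num = 12, out = [34, 32, 24]
After iteration 4: num = 14, out = [34, 32, 24, 28]
After iteration 5: num = 18, out = [34, 32, 24, 28, 36]
After iteration 6: num = 5, out = [34, 32, 24, 28, 36]
After iteration 7: num = 3, out = [34, 32, 24, 28, 36]
After iteration 8: num = 17, out = [34, 32, 24, 28, 36, 34]
Loop ends.
sum(out) = 188

Final answer: 188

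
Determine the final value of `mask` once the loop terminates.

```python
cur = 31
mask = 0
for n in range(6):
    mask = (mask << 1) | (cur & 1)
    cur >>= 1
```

Let's trace through this code step by step.

Initialize: cur = 31
Initialize: mask = 0
Entering loop: for n in range(6):
After iteration 1: n = 0, cur = 15, mask = 1
After iteration 2: n = 1, cur = 7, mask = 3
After iteration 3: n = 2, cur = 3, mask = 7
After iteration 4: n = 3, cur = 1, mask = 15
After iteration 5: n = 4, cur = 0, mask = 31
After iteration 6: n = 5, cur = 0, mask = 62
Loop ends.

Final answer: 62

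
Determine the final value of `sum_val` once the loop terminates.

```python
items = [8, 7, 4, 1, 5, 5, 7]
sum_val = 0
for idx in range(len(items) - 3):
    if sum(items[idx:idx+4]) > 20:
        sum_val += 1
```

Let's trace through this code step by step.

Initialize: items = [8, 7, 4, 1, 5, 5, 7]
Initialize: sum_val = 0
Entering loop: for idx in range(len(items) - 3):
After iteration 1: idx = 0, sum_val = 0
After iteration 2: idx = 1, sum_val = 0
After iteration 3: idx = 2, sum_val = 0
After iteration 4: idx = 3, sum_val = 0
Loop ends.

Final answer: 0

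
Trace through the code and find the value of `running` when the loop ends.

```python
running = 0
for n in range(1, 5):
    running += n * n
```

Let's trace through this code step by step.

Initialize: running = 0
Entering loop: for n in range(1, 5):
After iteration 1: n = 1, running = 1
After iteration 2: n = 2, running = 5
After iteration 3: n = 3, running = 14
After iteration 4: n = 4, running = 30
Loop ends.

Final answer: 30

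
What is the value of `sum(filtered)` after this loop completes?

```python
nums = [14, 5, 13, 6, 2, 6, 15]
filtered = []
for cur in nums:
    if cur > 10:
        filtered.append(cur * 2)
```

Let's trace through this code step by step.

Initialize: nums = [14, 5, 13, 6, 2, 6, 15]
Initialize: filtered = []
Entering loop: for cur in nums:
After iteration 1: cur = 14, filtered = [28]
After iteration 2: cur = 5, filtered = [28]
After iteration 3: cur = 13, filtered = [28, 26]
After iteration 4: cur = 6, filtered = [28, 26]
After iteration 5: cur = 2, filtered = [28, 26]
After iteration 6: cur = 6, filtered = [28, 26]
After iteration 7: cur = 15, filtered = [28, 26, 30]
Loop ends.
sum(filtered) = 84

Final answer: 84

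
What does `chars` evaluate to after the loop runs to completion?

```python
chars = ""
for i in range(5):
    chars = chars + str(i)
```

Let's trace through this code step by step.

Initialize: chars = ''
Entering loop: for i in range(5):
After iteration 1: i = 0, chars = '0'
After iteration 2: i = 1, chars = '01'
After iteration 3: i = 2, chars = '012'
After iteration 4: i = 3, chars = '0123'
After iteration 5: i = 4, chars = '01234'
Loop ends.

Final answer: '01234'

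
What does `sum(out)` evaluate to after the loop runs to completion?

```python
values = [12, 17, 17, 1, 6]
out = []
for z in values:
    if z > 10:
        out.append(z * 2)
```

Let's trace through this code step by step.

Initialize: values = [12, 17, 17, 1, 6]
Initialize: out = []
Entering loop: for z in values:
After iteration 1: z = 12, out = [24]
After iteration 2: z = 17, out = [24, 34]
After iteration 3: z = 17, out = [24, 34, 34]
After iteration 4: z = 1, out = [24, 34, 34]
After iteration 5: z = 6, out = [24, 34, 34]
Loop ends.
sum(out) = 92

Final answer: 92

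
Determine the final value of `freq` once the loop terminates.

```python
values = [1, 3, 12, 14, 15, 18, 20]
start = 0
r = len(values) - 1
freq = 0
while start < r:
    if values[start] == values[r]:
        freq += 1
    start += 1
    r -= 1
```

Let's trace through this code step by step.

Initialize: values = [1, 3, 12, 14, 15, 18, 20]
Initialize: start = 0
Initialize: r = 6
Initialize: freq = 0
Entering loop: while start < r:
After iteration 1: start = 1, r = 5, freq = 0
After iteration 2: start = 2, r = 4, freq = 0
After iteration 3: start = 3, r = 3, freq = 0
Loop ends.

Final answer: 0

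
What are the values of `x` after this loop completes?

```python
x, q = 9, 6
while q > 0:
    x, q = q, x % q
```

Let's trace through this code step by step.

Initialize: x = 9
Initialize: q = 6
Entering loop: while q > 0:
After iteration 1: x = 6, q = 3
After iteration 2: x = 3, q = 0
Loop ends.

Final answer: 3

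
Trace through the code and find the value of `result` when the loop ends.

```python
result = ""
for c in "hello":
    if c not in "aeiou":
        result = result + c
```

Let's trace through this code step by step.

Initialize: result = ''
Entering loop: for c in "hello":
After iteration 1: c = 'h', result = 'h'
After iteration 2: c = 'e', result = 'h'
After iteration 3: c = 'l', result = 'hl'
After iteration 4: c = 'l', result = 'hll'
After iteration 5: c = 'o', result = 'hll'
Loop ends.

Final answer: 'hll'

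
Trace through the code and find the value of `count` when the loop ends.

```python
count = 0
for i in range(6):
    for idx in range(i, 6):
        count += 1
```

Let's trace through this code step by step.

Initialize: count = 0
Entering loop: for i in range(6):
After iteration 1: i = 0, count = 6
After iteration 2: i = 1, count = 11
After iteration 3: i = 2, count = 15
After iteration 4: i = 3, count = 18
After iteration 5: i = 4, count = 20
After iteration 6: i = 5, count = 21
Loop ends.

Final answer: 21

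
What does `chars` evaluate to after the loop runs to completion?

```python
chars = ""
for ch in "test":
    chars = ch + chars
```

Let's trace through this code step by step.

Initialize: chars = ''
Entering loop: for ch in "test":
After iteration 1: ch = 't', chars = 't'
After iteration 2: ch = 'e', chars = 'et'
After iteration 3: ch = 's', chars = 'set'
After iteration 4: ch = 't', chars = 'tset'
Loop ends.

Final answer: 'tset'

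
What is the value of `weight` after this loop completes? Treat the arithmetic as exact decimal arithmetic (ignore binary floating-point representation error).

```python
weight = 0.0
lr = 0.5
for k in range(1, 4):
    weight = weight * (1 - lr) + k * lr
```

Let's trace through this code step by step.

Initialize: weight = 0.0
Initialize: lr = 0.5
Entering loop: for k in range(1, 4):
After iteration 1: k = 1, weight = 0.5
After iteration 2: k = 2, weight = 1.25
After iteration 3: k = 3, weight = 2.125
Loop ends.

Final answer: 2.125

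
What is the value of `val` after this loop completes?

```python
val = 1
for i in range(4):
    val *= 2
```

Let's trace through this code step by step.

Initialize: val = 1
Entering loop: for i in range(4):
After iteration 1: i = 0, val = 2
After iteration 2: i = 1, val = 4
After iteration 3: i = 2, val = 8
After iteration 4: i = 3, val = 16
Loop ends.

Final answer: 16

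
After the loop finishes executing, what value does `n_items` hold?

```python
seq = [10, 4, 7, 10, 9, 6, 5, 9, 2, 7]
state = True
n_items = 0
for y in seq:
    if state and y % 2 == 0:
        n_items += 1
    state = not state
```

Let's trace through this code step by step.

Initialize: seq = [10, 4, 7, 10, 9, 6, 5, 9, 2, 7]
Initialize: state = True
Initialize: n_items = 0
Entering loop: for y in seq:
After iteration 1: y = 10, state = False, n_items = 1
After iteration 2: y = 4, state = True, n_items = 1
After iteration 3: y = 7, state = False, n_items = 1
After iteration 4: y = 10, state = True, n_items = 1
After iteration 5: y = 9, state = False, n_items = 1
After iteration 6: y = 6, state = True, n_items = 1
After iteration 7: y = 5, state = False, n_items = 1
After iteration 8: y = 9, state = True, n_items = 1
After iteration 9: y = 2, state = False, n_items = 2
After iteration 10: y = 7, state = True, n_items = 2
Loop ends.

Final answer: 2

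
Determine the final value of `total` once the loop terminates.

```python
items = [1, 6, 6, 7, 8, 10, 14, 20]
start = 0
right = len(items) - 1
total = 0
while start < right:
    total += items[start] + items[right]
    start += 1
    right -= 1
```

Let's trace through this code step by step.

Initialize: items = [1, 6, 6, 7, 8, 10, 14, 20]
Initialize: start = 0
Initialize: right = 7
Initialize: total = 0
Entering loop: while start < right:
After iteration 1: start = 1, right = 6, total = 21
After iteration 2: start = 2, right = 5, total = 41
After iteration 3: start = 3, right = 4, total = 57
After iteration 4: start = 4, right = 3, total = 72
Loop ends.

Final answer: 72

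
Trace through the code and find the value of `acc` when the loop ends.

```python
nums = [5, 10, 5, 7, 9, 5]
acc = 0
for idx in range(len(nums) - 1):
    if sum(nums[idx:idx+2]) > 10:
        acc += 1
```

Let's trace through this code step by step.

Initialize: nums = [5, 10, 5, 7, 9, 5]
Initialize: acc = 0
Entering loop: for idx in range(len(nums) - 1):
After iteration 1: idx = 0, acc = 1
After iteration 2: idx = 1, acc = 2
After iteration 3: idx = 2, acc = 3
After iteration 4: idx = 3, acc = 4
After iteration 5: idx = 4, acc = 5
Loop ends.

Final answer: 5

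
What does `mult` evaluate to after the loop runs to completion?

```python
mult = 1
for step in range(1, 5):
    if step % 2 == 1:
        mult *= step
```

Let's trace through this code step by step.

Initialize: mult = 1
Entering loop: for step in range(1, 5):
After iteration 1: step = 1, mult = 1
After iteration 2: step = 2, mult = 1
After iteration 3: step = 3, mult = 3
After iteration 4: step = 4, mult = 3
Loop ends.

Final answer: 3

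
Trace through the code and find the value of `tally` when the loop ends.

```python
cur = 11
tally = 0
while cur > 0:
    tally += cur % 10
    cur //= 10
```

Let's trace through this code step by step.

Initialize: cur = 11
Initialize: tally = 0
Entering loop: while cur > 0:
After iteration 1: cur = 1, tally = 1
After iteration 2: cur = 0, tally = 2
Loop ends.

Final answer: 2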